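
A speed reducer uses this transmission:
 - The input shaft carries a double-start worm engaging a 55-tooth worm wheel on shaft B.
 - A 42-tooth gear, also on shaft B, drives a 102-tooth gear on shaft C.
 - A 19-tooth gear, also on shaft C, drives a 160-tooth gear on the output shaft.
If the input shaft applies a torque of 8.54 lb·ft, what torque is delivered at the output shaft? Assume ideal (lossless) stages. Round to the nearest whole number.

After the worm (55/2): 8.54 × 27.5 = 234.85 lb·ft
After the gear mesh (102/42): 234.85 × 2.4286 = 570.35 lb·ft
After the gear mesh (160/19): 570.35 × 8.4211 = 4802.9 lb·ft

4803 lb·ft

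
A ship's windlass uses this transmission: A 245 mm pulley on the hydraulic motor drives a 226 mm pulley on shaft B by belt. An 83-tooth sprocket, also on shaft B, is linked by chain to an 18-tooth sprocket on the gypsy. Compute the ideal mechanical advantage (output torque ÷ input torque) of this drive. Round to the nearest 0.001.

Each stage contributes driven/driver: belt 226/245 = 0.92245, chain 18/83 = 0.21687.
Overall: 0.92245 × 0.21687 = 0.20005.

0.200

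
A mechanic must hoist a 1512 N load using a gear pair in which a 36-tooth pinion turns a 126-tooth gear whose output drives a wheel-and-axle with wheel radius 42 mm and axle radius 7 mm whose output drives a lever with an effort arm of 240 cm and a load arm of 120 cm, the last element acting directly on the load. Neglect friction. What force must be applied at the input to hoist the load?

Gear pair MA = 126/36 = 3.5.
Wheel-and-axle MA = R/r = 42/7 = 6.
Lever MA = effort arm / load arm = 240/120 = 2.
Combined ideal MA = 3.5 × 6 × 2 = 42.
Effort = load / MA = 1512 / 42 = 36 N.

36 N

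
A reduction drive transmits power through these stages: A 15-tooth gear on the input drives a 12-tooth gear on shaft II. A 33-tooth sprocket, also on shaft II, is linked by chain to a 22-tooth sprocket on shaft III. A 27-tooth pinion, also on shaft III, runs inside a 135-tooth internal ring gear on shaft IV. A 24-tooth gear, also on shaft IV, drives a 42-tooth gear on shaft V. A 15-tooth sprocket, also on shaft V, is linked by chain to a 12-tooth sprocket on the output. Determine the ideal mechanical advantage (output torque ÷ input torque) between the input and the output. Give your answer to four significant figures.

Each stage contributes driven/driver: gear mesh 12/15 = 0.8, chain 22/33 = 0.66667, internal gear 135/27 = 5, gear mesh 42/24 = 1.75, chain 12/15 = 0.8.
Overall: 0.8 × 0.66667 × 5 × 1.75 × 0.8 = 3.7333.

3.733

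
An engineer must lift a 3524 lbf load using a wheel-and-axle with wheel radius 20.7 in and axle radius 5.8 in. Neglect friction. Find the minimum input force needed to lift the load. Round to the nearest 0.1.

Wheel-and-axle MA = R/r = 20.7/5.8 = 3.569.
Effort = load / MA = 3524 / 3.569 = 987.4 lbf.

987.4 lbf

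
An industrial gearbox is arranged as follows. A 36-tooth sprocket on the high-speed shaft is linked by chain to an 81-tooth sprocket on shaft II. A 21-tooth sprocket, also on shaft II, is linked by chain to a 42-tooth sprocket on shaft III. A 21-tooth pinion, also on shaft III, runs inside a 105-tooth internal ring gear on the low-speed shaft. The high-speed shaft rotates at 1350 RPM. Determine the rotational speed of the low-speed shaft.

60 RPM

the high-speed shaft → shaft II (chain, 81/36): 1350 ÷ 2.25 = 600 RPM
shaft II → shaft III (chain, 42/21): 600 ÷ 2 = 300 RPM
shaft III → the low-speed shaft (internal gear, 105/21): 300 ÷ 5 = 60 RPM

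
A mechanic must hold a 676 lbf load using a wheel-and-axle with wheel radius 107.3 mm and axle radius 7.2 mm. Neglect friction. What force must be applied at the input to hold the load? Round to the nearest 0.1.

Wheel-and-axle MA = R/r = 107.3/7.2 = 14.903.
Effort = load / MA = 676 / 14.903 = 45.361 lbf.

45.4 lbf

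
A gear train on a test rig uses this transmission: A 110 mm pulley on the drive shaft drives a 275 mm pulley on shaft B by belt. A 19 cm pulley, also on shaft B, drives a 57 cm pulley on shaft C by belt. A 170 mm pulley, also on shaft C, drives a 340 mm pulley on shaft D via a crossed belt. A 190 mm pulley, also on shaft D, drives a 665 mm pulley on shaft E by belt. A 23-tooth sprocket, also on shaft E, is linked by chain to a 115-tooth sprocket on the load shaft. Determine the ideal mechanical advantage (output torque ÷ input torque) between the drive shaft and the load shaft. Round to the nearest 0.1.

Each stage contributes driven/driver: belt 275/110 = 2.5, belt 57/19 = 3, belt 340/170 = 2, belt 665/190 = 3.5, chain 115/23 = 5.
Overall: 2.5 × 3 × 2 × 3.5 × 5 = 262.5.

262.5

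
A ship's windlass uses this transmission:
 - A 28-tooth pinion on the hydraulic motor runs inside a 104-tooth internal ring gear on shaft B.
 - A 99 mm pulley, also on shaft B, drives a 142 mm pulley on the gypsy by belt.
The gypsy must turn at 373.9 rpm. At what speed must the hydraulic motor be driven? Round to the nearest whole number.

Overall ratio R = 3.7143 × 1.4343 = 5.3276.
Required input speed = output speed × R = 373.9 × 5.3276 = 1992 rpm.

1992 rpm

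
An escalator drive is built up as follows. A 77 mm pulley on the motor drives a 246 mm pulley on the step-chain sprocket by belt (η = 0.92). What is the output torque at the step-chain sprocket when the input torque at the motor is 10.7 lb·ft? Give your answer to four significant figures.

31.45 lb·ft

After the belt (246/77): 10.7 × 3.1948 × 0.92 = 31.45 lb·ft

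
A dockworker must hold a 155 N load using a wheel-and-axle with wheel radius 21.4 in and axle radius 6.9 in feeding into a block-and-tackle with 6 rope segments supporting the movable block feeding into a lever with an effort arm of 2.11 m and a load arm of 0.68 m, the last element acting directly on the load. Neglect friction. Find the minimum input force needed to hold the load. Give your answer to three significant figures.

2.68 N

Wheel-and-axle MA = R/r = 21.4/6.9 = 3.1014.
Block-and-tackle MA = number of supporting rope parts = 6.
Lever MA = effort arm / load arm = 2.11/0.68 = 3.1029.
Combined ideal MA = 3.1014 × 6 × 3.1029 = 57.742.
Effort = load / MA = 155 / 57.742 = 2.6844 N.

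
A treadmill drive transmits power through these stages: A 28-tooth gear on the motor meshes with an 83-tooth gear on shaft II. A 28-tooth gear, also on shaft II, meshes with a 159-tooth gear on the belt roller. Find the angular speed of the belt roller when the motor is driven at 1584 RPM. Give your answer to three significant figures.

94.1 RPM

the motor → shaft II (gear mesh, 83/28): 1584 ÷ 2.9643 = 534.36 RPM
shaft II → the belt roller (gear mesh, 159/28): 534.36 ÷ 5.6786 = 94.101 RPM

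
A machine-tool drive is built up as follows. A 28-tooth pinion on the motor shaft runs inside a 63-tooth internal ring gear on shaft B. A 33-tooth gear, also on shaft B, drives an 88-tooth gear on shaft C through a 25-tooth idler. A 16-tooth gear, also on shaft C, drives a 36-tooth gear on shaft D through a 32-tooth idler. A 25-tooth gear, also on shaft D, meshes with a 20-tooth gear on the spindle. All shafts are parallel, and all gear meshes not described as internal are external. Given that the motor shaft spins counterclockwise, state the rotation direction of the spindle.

the motor shaft → shaft B: internal mesh, same direction → CCW.
shaft B → shaft C: driver → idler → driven is 2 external meshes, 2 reversals → CCW.
shaft C → shaft D: driver → idler → driven is 2 external meshes, 2 reversals → CCW.
shaft D → the spindle: external mesh, 1 reversal → CW.
5 reversals in total — an odd number — so the spindle turns opposite to the motor shaft.

clockwise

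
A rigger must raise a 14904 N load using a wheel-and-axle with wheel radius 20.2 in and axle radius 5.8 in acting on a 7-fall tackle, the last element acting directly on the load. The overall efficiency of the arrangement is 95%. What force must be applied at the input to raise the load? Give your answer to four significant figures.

Wheel-and-axle MA = R/r = 20.2/5.8 = 3.4828.
Block-and-tackle MA = number of supporting rope parts = 7.
Combined ideal MA = 3.4828 × 7 = 24.379.
Actual MA = 24.379 × 0.95 = 23.16.
Effort = load / actual MA = 14904 / 23.16 = 643.51 N.

643.5 N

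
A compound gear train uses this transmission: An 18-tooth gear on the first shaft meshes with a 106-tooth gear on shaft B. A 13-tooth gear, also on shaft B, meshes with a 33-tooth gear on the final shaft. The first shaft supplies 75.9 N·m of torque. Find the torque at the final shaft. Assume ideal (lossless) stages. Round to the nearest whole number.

gear mesh 106/18 = 5.8889 → τ = 75.9·5.8889 = 446.97 N·m
gear mesh 33/13 = 2.5385 → τ = 446.97·2.5385 = 1134.6 N·m

1135 N·m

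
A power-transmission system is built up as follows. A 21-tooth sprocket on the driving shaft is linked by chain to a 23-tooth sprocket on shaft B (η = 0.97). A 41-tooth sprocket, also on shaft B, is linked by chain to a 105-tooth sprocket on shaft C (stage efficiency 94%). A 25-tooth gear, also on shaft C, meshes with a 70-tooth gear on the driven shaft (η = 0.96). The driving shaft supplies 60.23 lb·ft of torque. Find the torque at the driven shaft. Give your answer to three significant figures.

Chain: ratio = 23/21 = 1.0952; torque at shaft B = 60.23 × 1.0952 × 0.97 = 63.987 lb·ft.
Chain: ratio = 105/41 = 2.561; torque at shaft C = 63.987 × 2.561 × 0.94 = 154.04 lb·ft.
Gear mesh: ratio = 70/25 = 2.8; torque at the driven shaft = 154.04 × 2.8 × 0.96 = 414.05 lb·ft.

414 lb·ft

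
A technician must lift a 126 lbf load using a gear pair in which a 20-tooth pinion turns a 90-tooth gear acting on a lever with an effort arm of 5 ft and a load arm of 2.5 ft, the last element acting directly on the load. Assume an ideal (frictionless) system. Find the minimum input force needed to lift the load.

Gear pair MA = 90/20 = 4.5.
Lever MA = effort arm / load arm = 5/2.5 = 2.
Combined ideal MA = 4.5 × 2 = 9.
Effort = load / MA = 126 / 9 = 14 lbf.

14 lbf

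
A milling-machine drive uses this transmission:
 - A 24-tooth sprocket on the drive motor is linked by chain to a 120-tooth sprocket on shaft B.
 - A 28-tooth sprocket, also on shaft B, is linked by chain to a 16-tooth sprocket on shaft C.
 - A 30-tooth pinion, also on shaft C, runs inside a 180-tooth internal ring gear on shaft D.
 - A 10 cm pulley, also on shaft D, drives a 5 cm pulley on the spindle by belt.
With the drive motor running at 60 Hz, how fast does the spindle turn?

chain 120/24 = 5 → 60/5 = 12 Hz
chain 16/28 = 0.57143 → 12/0.57143 = 21 Hz
internal gear 180/30 = 6 → 21/6 = 3.5 Hz
belt 5/10 = 0.5 → 3.5/0.5 = 7 Hz

7 Hz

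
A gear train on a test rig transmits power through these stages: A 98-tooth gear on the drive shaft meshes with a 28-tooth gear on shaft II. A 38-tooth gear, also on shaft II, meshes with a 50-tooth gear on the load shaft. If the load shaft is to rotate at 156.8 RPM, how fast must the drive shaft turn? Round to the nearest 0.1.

58.9 RPM

Overall ratio R = 0.28571 × 1.3158 = 0.37594.
Required input speed = output speed × R = 156.8 × 0.37594 = 58.947 RPM.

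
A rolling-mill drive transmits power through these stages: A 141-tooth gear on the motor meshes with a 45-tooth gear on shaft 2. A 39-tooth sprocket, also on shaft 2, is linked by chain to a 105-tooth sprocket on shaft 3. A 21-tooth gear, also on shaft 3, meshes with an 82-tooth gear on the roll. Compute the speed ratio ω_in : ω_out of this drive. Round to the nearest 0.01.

3.36

Each stage contributes driven/driver: gear mesh 45/141 = 0.31915, chain 105/39 = 2.6923, gear mesh 82/21 = 3.9048.
Overall: 0.31915 × 2.6923 × 3.9048 = 3.3552.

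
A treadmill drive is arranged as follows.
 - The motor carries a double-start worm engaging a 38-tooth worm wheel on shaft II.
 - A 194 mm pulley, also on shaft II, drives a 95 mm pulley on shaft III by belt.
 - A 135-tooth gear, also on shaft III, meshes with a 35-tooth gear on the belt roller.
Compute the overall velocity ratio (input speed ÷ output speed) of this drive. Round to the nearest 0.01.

Each stage contributes driven/driver: worm 38/2 = 19, belt 95/194 = 0.48969, gear mesh 35/135 = 0.25926.
Overall: 19 × 0.48969 × 0.25926 = 2.4122.

2.41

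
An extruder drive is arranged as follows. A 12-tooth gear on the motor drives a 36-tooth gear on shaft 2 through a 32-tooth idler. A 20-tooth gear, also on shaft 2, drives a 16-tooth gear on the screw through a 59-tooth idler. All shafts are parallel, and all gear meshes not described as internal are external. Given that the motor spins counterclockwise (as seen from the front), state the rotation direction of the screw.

the motor → shaft 2: driver → idler → driven is 2 external meshes, 2 reversals → CCW.
shaft 2 → the screw: driver → idler → driven is 2 external meshes, 2 reversals → CCW.
4 reversals in total — an even number — so the screw turns the same way as the motor.

counterclockwise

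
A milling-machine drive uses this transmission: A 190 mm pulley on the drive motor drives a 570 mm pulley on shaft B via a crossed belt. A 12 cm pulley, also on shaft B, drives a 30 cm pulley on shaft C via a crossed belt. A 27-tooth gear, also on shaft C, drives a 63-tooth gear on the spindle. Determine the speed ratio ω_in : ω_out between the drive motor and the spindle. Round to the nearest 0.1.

Each stage contributes driven/driver: belt 570/190 = 3, belt 30/12 = 2.5, gear mesh 63/27 = 2.3333.
Overall: 3 × 2.5 × 2.3333 = 17.5.

17.5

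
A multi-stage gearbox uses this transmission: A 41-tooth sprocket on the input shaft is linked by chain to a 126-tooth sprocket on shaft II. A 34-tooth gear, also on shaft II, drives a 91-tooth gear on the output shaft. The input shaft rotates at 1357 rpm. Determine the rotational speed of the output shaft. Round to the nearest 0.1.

Chain: ratio = 126/41 = 3.0732, so shaft II turns at 1357 / 3.0732 = 441.56 rpm.
Gear mesh: ratio = 91/34 = 2.6765, so the output shaft turns at 441.56 / 2.6765 = 164.98 rpm.

165.0 rpm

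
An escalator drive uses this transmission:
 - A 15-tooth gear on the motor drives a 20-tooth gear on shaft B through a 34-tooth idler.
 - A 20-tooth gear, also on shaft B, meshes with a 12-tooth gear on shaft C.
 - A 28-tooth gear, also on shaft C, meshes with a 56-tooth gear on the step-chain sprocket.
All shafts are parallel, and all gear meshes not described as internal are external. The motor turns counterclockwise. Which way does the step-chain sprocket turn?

the motor → shaft B: driver → idler → driven is 2 external meshes, 2 reversals → CCW.
shaft B → shaft C: external mesh, 1 reversal → CW.
shaft C → the step-chain sprocket: external mesh, 1 reversal → CCW.
4 reversals in total — an even number — so the step-chain sprocket turns the same way as the motor.

counterclockwise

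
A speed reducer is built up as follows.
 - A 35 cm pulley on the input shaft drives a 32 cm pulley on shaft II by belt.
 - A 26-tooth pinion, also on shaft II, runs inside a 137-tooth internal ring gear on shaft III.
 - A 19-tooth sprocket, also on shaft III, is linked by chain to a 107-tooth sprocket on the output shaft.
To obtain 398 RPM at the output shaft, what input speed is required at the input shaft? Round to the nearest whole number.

Overall ratio R = 0.91429 × 5.2692 × 5.6316 = 27.131.
Required input speed = output speed × R = 398 × 27.131 = 10798 RPM.

10798 RPM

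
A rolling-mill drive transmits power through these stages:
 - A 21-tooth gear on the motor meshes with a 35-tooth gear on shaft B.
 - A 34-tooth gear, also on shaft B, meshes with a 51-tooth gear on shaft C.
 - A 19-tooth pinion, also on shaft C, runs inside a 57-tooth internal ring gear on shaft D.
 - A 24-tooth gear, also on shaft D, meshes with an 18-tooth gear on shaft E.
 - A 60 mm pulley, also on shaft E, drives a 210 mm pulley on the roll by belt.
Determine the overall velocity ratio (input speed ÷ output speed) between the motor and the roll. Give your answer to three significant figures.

19.7

Each stage contributes driven/driver: gear mesh 35/21 = 1.6667, gear mesh 51/34 = 1.5, internal gear 57/19 = 3, gear mesh 18/24 = 0.75, belt 210/60 = 3.5.
Overall: 1.6667 × 1.5 × 3 × 0.75 × 3.5 = 19.688.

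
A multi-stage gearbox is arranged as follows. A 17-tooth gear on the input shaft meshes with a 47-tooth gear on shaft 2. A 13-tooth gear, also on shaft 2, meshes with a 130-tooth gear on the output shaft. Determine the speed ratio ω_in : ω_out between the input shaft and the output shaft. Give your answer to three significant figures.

27.6

Each stage contributes driven/driver: gear mesh 47/17 = 2.7647, gear mesh 130/13 = 10.
Overall: 2.7647 × 10 = 27.647.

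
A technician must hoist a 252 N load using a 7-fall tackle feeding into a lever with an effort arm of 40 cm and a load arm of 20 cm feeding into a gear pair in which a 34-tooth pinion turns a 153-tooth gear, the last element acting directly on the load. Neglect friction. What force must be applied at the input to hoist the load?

4 N

Block-and-tackle MA = number of supporting rope parts = 7.
Lever MA = effort arm / load arm = 40/20 = 2.
Gear pair MA = 153/34 = 4.5.
Combined ideal MA = 7 × 2 × 4.5 = 63.
Effort = load / MA = 252 / 63 = 4 N.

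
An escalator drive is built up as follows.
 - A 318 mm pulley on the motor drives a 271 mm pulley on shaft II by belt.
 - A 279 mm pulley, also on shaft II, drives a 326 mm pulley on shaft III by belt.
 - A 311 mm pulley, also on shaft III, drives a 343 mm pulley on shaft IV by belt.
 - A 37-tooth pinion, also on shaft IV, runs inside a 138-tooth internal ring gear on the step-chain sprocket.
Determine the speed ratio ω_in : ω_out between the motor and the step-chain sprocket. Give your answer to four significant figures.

Each stage contributes driven/driver: belt 271/318 = 0.8522, belt 326/279 = 1.1685, belt 343/311 = 1.1029, internal gear 138/37 = 3.7297.
Overall: 0.8522 × 1.1685 × 1.1029 × 3.7297 = 4.0961.

4.096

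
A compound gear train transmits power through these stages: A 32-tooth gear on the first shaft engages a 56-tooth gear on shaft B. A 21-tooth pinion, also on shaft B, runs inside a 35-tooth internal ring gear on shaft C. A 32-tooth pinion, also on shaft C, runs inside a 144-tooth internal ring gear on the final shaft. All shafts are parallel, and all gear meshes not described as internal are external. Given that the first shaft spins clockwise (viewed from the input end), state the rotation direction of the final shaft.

the first shaft → shaft B: external mesh, 1 reversal → CCW.
shaft B → shaft C: internal mesh, same direction → CCW.
shaft C → the final shaft: internal mesh, same direction → CCW.
1 reversal in total — an odd number — so the final shaft turns opposite to the first shaft.

counterclockwise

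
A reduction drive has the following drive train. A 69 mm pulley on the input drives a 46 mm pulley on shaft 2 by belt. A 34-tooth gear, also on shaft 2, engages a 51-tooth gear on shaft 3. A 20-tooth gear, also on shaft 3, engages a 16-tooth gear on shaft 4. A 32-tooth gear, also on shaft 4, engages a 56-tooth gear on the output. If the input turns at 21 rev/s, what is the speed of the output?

15 rev/s

belt 46/69 = 0.66667 → 21/0.66667 = 31.5 rev/s
gear mesh 51/34 = 1.5 → 31.5/1.5 = 21 rev/s
gear mesh 16/20 = 0.8 → 21/0.8 = 26.25 rev/s
gear mesh 56/32 = 1.75 → 26.25/1.75 = 15 rev/s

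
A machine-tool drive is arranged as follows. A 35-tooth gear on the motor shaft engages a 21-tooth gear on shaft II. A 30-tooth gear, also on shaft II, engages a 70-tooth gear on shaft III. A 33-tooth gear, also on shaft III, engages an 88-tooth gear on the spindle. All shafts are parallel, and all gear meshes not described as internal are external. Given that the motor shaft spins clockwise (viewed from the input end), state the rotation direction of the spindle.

counterclockwise

the motor shaft → shaft II: external mesh, 1 reversal → CCW.
shaft II → shaft III: external mesh, 1 reversal → CW.
shaft III → the spindle: external mesh, 1 reversal → CCW.
3 reversals in total — an odd number — so the spindle turns opposite to the motor shaft.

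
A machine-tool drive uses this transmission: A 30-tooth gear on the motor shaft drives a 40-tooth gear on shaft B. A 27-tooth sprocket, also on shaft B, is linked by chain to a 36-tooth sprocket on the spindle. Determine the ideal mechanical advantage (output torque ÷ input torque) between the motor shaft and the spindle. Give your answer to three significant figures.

Each stage contributes driven/driver: gear mesh 40/30 = 1.3333, chain 36/27 = 1.3333.
Overall: 1.3333 × 1.3333 = 1.7778.

1.78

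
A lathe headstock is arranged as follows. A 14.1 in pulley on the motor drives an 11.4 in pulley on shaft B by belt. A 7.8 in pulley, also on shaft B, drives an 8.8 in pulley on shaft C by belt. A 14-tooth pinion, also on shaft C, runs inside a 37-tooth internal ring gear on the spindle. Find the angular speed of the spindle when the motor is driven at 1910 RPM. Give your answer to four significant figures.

the motor → shaft B (belt, 11.4/14.1): 1910 ÷ 0.80851 = 2362.4 RPM
shaft B → shaft C (belt, 8.8/7.8): 2362.4 ÷ 1.1282 = 2093.9 RPM
shaft C → the spindle (internal gear, 37/14): 2093.9 ÷ 2.6429 = 792.29 RPM

792.3 RPM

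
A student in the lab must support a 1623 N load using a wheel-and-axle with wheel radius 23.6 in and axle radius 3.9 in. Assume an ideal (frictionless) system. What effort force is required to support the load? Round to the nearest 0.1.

268.2 N

Wheel-and-axle MA = R/r = 23.6/3.9 = 6.0513.
Effort = load / MA = 1623 / 6.0513 = 268.21 N.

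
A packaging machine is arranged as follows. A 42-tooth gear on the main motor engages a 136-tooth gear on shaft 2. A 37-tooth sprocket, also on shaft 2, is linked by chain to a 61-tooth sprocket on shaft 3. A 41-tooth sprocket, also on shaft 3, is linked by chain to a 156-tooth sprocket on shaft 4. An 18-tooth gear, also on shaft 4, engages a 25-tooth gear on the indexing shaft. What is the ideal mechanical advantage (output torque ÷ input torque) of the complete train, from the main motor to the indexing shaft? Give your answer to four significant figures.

Each stage contributes driven/driver: gear mesh 136/42 = 3.2381, chain 61/37 = 1.6486, chain 156/41 = 3.8049, gear mesh 25/18 = 1.3889.
Overall: 3.2381 × 1.6486 × 3.8049 × 1.3889 = 28.211.

28.21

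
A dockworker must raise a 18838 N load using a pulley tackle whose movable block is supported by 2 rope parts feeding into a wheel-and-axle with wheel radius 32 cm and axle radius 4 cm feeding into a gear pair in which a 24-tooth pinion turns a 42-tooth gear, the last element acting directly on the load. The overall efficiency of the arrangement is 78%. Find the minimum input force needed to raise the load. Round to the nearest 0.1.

Block-and-tackle MA = number of supporting rope parts = 2.
Wheel-and-axle MA = R/r = 32/4 = 8.
Gear pair MA = 42/24 = 1.75.
Combined ideal MA = 2 × 8 × 1.75 = 28.
Actual MA = 28 × 0.78 = 21.84.
Effort = load / actual MA = 18838 / 21.84 = 862.55 N.

862.5 N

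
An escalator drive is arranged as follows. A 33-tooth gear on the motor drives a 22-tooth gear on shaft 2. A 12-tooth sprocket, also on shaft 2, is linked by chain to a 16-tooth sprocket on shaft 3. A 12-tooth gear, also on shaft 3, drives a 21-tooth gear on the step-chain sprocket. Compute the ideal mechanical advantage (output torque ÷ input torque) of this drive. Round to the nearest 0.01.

Each stage contributes driven/driver: gear mesh 22/33 = 0.66667, chain 16/12 = 1.3333, gear mesh 21/12 = 1.75.
Overall: 0.66667 × 1.3333 × 1.75 = 1.5556.

1.56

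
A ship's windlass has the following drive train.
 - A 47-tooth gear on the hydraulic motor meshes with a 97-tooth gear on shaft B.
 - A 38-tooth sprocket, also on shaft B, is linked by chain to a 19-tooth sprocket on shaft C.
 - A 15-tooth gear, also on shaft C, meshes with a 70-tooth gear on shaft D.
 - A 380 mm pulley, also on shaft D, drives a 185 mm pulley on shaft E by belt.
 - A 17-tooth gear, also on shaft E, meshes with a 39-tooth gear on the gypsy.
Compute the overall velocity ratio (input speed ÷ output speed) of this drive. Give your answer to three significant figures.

5.38

Each stage contributes driven/driver: gear mesh 97/47 = 2.0638, chain 19/38 = 0.5, gear mesh 70/15 = 4.6667, belt 185/380 = 0.48684, gear mesh 39/17 = 2.2941.
Overall: 2.0638 × 0.5 × 4.6667 × 0.48684 × 2.2941 = 5.3784.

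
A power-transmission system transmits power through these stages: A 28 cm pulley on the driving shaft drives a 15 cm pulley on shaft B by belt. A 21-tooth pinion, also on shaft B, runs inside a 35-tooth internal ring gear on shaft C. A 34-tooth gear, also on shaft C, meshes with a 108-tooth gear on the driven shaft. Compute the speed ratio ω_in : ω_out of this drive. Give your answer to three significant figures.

2.84

Each stage contributes driven/driver: belt 15/28 = 0.53571, internal gear 35/21 = 1.6667, gear mesh 108/34 = 3.1765.
Overall: 0.53571 × 1.6667 × 3.1765 = 2.8361.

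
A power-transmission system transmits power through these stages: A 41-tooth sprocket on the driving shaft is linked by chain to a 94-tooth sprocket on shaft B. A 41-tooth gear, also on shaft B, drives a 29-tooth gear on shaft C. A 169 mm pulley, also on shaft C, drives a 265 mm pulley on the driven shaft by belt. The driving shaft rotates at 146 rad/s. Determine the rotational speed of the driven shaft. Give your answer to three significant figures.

57.4 rad/s

chain 94/41 = 2.2927 → 146/2.2927 = 63.681 rad/s
gear mesh 29/41 = 0.70732 → 63.681/0.70732 = 90.032 rad/s
belt 265/169 = 1.568 → 90.032/1.568 = 57.416 rad/s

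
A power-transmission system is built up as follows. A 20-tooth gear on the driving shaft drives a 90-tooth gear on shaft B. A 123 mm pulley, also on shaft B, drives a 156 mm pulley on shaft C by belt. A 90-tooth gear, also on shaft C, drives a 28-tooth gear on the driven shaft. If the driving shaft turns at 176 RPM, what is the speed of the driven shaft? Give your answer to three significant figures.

gear mesh 90/20 = 4.5 → 176/4.5 = 39.111 RPM
belt 156/123 = 1.2683 → 39.111/1.2683 = 30.838 RPM
gear mesh 28/90 = 0.31111 → 30.838/0.31111 = 99.121 RPM

99.1 RPM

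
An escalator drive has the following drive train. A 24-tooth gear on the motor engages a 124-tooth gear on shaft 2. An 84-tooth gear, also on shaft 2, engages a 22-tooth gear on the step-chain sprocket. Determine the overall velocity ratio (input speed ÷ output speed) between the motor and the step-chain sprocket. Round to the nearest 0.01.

Each stage contributes driven/driver: gear mesh 124/24 = 5.1667, gear mesh 22/84 = 0.2619.
Overall: 5.1667 × 0.2619 = 1.3532.

1.35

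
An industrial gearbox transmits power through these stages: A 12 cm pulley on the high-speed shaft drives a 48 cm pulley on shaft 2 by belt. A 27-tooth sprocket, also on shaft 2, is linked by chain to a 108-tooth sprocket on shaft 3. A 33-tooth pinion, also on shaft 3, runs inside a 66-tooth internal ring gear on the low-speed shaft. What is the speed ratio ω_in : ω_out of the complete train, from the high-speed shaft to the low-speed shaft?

32

Each stage contributes driven/driver: belt 48/12 = 4, chain 108/27 = 4, internal gear 66/33 = 2.
Overall: 4 × 4 × 2 = 32.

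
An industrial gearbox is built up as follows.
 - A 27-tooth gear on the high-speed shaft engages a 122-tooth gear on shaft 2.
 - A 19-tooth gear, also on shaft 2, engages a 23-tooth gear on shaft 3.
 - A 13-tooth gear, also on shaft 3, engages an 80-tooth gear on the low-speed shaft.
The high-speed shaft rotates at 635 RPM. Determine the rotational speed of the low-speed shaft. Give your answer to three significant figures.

18.9 RPM

the high-speed shaft → shaft 2 (gear mesh, 122/27): 635 ÷ 4.5185 = 140.53 RPM
shaft 2 → shaft 3 (gear mesh, 23/19): 140.53 ÷ 1.2105 = 116.09 RPM
shaft 3 → the low-speed shaft (gear mesh, 80/13): 116.09 ÷ 6.1538 = 18.865 RPM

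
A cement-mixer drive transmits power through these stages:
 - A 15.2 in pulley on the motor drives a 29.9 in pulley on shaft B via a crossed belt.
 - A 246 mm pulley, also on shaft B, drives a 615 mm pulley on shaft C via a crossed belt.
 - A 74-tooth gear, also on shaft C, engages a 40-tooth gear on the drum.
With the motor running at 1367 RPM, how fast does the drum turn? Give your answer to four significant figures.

Belt: ratio = 29.9/15.2 = 1.9671, so shaft B turns at 1367 / 1.9671 = 694.93 RPM.
Belt: ratio = 615/246 = 2.5, so shaft C turns at 694.93 / 2.5 = 277.97 RPM.
Gear mesh: ratio = 40/74 = 0.54054, so the drum turns at 277.97 / 0.54054 = 514.25 RPM.

514.2 RPM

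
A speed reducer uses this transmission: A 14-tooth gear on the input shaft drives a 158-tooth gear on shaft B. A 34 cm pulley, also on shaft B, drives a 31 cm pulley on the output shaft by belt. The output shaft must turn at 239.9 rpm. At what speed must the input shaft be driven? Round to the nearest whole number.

2469 rpm

Overall ratio R = 11.286 × 0.91176 = 10.29.
Required input speed = output speed × R = 239.9 × 10.29 = 2468.6 rpm.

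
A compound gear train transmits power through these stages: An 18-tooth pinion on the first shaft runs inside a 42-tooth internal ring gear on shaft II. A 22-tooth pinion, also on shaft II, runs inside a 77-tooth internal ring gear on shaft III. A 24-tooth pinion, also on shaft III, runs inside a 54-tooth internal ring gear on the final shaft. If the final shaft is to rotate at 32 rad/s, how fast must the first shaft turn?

588 rad/s

Overall ratio R = 2.3333 × 3.5 × 2.25 = 18.375.
Required input speed = output speed × R = 32 × 18.375 = 588 rad/s.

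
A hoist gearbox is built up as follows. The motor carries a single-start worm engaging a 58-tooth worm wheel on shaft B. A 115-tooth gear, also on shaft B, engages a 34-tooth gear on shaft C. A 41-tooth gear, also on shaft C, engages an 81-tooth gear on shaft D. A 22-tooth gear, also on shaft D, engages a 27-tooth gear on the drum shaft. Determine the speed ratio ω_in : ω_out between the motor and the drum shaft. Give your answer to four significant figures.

41.58

Each stage contributes driven/driver: worm 58/1 = 58, gear mesh 34/115 = 0.29565, gear mesh 81/41 = 1.9756, gear mesh 27/22 = 1.2273.
Overall: 58 × 0.29565 × 1.9756 × 1.2273 = 41.577.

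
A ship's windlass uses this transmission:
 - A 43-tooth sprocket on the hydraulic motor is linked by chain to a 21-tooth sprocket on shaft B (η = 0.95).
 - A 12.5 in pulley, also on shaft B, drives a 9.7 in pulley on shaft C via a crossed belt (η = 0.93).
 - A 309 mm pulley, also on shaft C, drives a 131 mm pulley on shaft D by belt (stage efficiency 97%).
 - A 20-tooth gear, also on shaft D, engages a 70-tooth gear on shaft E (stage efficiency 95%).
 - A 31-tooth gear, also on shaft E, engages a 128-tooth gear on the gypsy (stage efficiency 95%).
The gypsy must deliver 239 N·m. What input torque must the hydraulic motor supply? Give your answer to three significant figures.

133 N·m

Overall ratio R = 0.48837 × 0.776 × 0.42395 × 3.5 × 4.129 = 2.3219; overall efficiency η = 0.95 × 0.93 × 0.97 × 0.95 × 0.95 = 0.7734.
Input torque = output torque / (R × η) = 239 / (2.3219 × 0.7734) = 133.09 N·m.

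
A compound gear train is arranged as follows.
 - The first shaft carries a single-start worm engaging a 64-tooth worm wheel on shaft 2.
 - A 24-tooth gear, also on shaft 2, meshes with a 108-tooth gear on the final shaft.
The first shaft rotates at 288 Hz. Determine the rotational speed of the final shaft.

worm 64/1 = 64 → 288/64 = 4.5 Hz
gear mesh 108/24 = 4.5 → 4.5/4.5 = 1 Hz

1 Hz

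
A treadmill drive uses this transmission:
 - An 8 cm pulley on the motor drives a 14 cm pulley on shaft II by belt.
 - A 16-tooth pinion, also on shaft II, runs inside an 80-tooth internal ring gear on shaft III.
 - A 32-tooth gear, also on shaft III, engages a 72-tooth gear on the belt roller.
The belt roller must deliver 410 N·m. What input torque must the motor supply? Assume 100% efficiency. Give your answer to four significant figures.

20.83 N·m

Overall ratio R = 1.75 × 5 × 2.25 = 19.688.
Input torque = output torque / R = 410 / 19.688 = 20.825 N·m.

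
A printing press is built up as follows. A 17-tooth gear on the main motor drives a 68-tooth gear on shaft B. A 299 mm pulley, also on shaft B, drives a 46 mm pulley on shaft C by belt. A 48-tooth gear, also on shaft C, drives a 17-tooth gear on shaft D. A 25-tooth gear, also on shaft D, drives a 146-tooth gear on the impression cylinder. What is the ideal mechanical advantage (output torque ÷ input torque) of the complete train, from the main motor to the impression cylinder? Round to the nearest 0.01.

Each stage contributes driven/driver: gear mesh 68/17 = 4, belt 46/299 = 0.15385, gear mesh 17/48 = 0.35417, gear mesh 146/25 = 5.84.
Overall: 4 × 0.15385 × 0.35417 × 5.84 = 1.2728.

1.27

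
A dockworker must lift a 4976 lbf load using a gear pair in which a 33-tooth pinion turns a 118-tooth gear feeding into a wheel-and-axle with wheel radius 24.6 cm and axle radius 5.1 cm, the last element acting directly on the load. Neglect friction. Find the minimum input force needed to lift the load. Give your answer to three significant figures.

Gear pair MA = 118/33 = 3.5758.
Wheel-and-axle MA = R/r = 24.6/5.1 = 4.8235.
Combined ideal MA = 3.5758 × 4.8235 = 17.248.
Effort = load / MA = 4976 / 17.248 = 288.5 lbf.

289 lbf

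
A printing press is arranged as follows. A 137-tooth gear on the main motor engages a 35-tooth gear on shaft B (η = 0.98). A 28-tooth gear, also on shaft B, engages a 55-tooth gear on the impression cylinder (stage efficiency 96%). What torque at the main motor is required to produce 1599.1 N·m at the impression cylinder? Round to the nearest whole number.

Overall ratio R = 0.25547 × 1.9643 = 0.50182; overall efficiency η = 0.98 × 0.96 = 0.9408.
Input torque = output torque / (R × η) = 1599.1 / (0.50182 × 0.9408) = 3387.1 N·m.

3387 N·m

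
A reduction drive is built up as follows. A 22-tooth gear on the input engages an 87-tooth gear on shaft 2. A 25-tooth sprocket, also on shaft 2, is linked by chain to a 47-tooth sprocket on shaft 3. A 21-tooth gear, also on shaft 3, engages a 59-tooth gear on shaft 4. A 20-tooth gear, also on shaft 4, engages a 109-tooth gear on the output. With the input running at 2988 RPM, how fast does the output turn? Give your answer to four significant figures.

26.25 RPM

the input → shaft 2 (gear mesh, 87/22): 2988 ÷ 3.9545 = 755.59 RPM
shaft 2 → shaft 3 (chain, 47/25): 755.59 ÷ 1.88 = 401.91 RPM
shaft 3 → shaft 4 (gear mesh, 59/21): 401.91 ÷ 2.8095 = 143.05 RPM
shaft 4 → the output (gear mesh, 109/20): 143.05 ÷ 5.45 = 26.248 RPM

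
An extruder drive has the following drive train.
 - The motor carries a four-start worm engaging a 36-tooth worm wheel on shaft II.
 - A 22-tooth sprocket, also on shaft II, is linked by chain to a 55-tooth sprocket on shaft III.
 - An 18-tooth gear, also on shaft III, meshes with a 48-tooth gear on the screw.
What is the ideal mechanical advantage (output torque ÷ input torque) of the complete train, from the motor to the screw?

Each stage contributes driven/driver: worm 36/4 = 9, chain 55/22 = 2.5, gear mesh 48/18 = 2.6667.
Overall: 9 × 2.5 × 2.6667 = 60.

60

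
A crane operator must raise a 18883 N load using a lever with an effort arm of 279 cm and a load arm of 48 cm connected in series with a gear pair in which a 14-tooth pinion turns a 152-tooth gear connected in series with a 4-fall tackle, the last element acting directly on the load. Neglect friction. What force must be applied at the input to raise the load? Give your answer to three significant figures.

74.8 N

Lever MA = effort arm / load arm = 279/48 = 5.8125.
Gear pair MA = 152/14 = 10.857.
Block-and-tackle MA = number of supporting rope parts = 4.
Combined ideal MA = 5.8125 × 10.857 × 4 = 252.43.
Effort = load / MA = 18883 / 252.43 = 74.805 N.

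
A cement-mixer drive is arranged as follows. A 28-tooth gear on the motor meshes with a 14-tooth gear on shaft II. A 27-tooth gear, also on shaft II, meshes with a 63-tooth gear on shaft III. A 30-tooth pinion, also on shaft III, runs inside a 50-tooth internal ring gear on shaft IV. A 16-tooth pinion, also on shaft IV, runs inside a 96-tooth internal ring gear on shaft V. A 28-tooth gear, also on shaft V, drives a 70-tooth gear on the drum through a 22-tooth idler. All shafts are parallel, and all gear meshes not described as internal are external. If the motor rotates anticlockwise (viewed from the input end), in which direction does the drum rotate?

anticlockwise

the motor → shaft II: external mesh, 1 reversal → CW.
shaft II → shaft III: external mesh, 1 reversal → CCW.
shaft III → shaft IV: internal mesh, same direction → CCW.
shaft IV → shaft V: internal mesh, same direction → CCW.
shaft V → the drum: driver → idler → driven is 2 external meshes, 2 reversals → CCW.
4 reversals in total — an even number — so the drum turns the same way as the motor.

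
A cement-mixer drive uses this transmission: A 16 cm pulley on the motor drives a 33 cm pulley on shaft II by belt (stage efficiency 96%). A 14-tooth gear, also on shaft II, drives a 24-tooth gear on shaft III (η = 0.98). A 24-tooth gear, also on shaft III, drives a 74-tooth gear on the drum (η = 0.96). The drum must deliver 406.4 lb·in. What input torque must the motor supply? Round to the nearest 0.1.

Overall ratio R = 2.0625 × 1.7143 × 3.0833 = 10.902; overall efficiency η = 0.96 × 0.98 × 0.96 = 0.9032.
Input torque = output torque / (R × η) = 406.4 / (10.902 × 0.9032) = 41.275 lb·in.

41.3 lb·in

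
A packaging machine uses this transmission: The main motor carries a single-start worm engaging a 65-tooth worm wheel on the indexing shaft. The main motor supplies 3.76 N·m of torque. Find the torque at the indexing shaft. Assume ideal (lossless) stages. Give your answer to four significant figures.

worm 65/1 = 65 → τ = 3.76·65 = 244.4 N·m

244.4 N·m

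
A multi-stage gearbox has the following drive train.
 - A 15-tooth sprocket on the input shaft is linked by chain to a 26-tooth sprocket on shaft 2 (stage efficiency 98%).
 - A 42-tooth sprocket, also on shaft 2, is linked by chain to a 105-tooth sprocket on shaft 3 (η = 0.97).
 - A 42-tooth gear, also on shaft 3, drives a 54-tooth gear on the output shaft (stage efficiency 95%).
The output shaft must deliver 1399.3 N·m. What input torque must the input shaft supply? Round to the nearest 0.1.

278.1 N·m

Overall ratio R = 1.7333 × 2.5 × 1.2857 = 5.5714; overall efficiency η = 0.98 × 0.97 × 0.95 = 0.9031.
Input torque = output torque / (R × η) = 1399.3 / (5.5714 × 0.9031) = 278.11 N·m.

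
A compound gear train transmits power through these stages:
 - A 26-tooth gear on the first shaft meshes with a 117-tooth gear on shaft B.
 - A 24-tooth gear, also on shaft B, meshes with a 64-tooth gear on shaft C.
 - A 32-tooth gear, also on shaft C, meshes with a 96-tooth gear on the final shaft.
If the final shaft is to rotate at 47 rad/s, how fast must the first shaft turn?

Overall ratio R = 4.5 × 2.6667 × 3 = 36.
Required input speed = output speed × R = 47 × 36 = 1692 rad/s.

1692 rad/s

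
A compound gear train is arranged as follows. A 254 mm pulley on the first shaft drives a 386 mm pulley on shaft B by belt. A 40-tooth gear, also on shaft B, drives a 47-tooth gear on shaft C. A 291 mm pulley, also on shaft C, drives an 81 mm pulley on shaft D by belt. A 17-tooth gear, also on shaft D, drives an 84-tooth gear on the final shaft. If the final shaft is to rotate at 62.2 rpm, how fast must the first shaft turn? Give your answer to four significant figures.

152.8 rpm

Overall ratio R = 1.5197 × 1.175 × 0.27835 × 4.9412 = 2.4559.
Required input speed = output speed × R = 62.2 × 2.4559 = 152.76 rpm.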